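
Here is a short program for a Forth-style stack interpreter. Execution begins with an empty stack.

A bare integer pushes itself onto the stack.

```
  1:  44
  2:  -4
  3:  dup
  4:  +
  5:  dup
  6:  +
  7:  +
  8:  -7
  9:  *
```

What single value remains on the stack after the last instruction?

-196

44  → 44
-4  → 44 -4
dup → 44 -4 -4
+   → 44 -8
dup → 44 -8 -8
+   → 44 -16
+   → 28
-7  → 28 -7
*   → -196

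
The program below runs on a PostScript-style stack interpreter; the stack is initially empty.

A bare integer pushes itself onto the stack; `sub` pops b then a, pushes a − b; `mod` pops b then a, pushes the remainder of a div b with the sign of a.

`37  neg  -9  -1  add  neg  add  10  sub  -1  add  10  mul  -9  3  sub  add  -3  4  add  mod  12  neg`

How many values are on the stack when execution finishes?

37   [37]
neg  [-37]
-9   [-37, -9]
-1   [-37, -9, -1]
add  [-37, -10]
neg  [-37, 10]
add  [-27]
10   [-27, 10]
sub  [-37]
-1   [-37, -1]
add  [-38]
10   [-38, 10]
mul  [-380]
-9   [-380, -9]
3    [-380, -9, 3]
sub  [-380, -12]
add  [-392]
-3   [-392, -3]
4    [-392, -3, 4]
add  [-392, 1]
mod  [0]
12   [0, 12]
neg  [0, -12]

2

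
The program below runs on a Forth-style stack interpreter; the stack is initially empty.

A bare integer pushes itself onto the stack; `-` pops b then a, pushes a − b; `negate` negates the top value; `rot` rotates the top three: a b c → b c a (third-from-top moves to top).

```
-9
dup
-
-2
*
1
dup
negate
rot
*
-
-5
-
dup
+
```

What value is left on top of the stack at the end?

12

-9     -> -9
dup    -> -9 -9
-      -> 0
-2     -> 0 -2
*      -> 0
1      -> 0 1
dup    -> 0 1 1
negate -> 0 1 -1
rot    -> 1 -1 0
*      -> 1 0
-      -> 1
-5     -> 1 -5
-      -> 6
dup    -> 6 6
+      -> 12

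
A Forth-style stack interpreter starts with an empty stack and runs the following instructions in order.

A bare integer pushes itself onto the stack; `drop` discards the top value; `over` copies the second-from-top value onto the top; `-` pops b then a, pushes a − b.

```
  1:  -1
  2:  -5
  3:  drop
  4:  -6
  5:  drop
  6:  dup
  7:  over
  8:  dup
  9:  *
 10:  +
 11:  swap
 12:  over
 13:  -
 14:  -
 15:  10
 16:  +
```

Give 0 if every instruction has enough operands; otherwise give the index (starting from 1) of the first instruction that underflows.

0

-1   : [-1]
-5   : [-1, -5]
drop : [-1]
-6   : [-1, -6]
drop : [-1]
dup  : [-1, -1]
over : [-1, -1, -1]
dup  : [-1, -1, -1, -1]
*    : [-1, -1, 1]
+    : [-1, 0]
swap : [0, -1]
over : [0, -1, 0]
-    : [0, -1]
-    : [1]
10   : [1, 10]
+    : [11]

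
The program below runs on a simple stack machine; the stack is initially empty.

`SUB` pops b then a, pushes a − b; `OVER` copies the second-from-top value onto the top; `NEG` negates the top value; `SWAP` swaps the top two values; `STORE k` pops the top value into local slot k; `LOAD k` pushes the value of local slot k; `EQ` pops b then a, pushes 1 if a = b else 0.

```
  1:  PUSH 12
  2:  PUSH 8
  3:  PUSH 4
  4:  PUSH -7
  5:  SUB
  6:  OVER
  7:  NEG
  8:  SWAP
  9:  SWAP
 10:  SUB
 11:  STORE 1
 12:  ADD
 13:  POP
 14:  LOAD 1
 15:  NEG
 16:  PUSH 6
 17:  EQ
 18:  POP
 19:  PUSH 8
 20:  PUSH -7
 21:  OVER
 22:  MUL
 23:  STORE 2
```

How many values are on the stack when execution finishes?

1

PUSH 12  12
PUSH 8   12 8
PUSH 4   12 8 4
PUSH -7  12 8 4 -7
SUB      12 8 11
OVER     12 8 11 8
NEG      12 8 11 -8
SWAP     12 8 -8 11
SWAP     12 8 11 -8
SUB      12 8 19
STORE 1  12 8
ADD      20
POP      (empty)
LOAD 1   19
NEG      -19
PUSH 6   -19 6
EQ       0
POP      (empty)
PUSH 8   8
PUSH -7  8 -7
OVER     8 -7 8
MUL      8 -56
STORE 2  8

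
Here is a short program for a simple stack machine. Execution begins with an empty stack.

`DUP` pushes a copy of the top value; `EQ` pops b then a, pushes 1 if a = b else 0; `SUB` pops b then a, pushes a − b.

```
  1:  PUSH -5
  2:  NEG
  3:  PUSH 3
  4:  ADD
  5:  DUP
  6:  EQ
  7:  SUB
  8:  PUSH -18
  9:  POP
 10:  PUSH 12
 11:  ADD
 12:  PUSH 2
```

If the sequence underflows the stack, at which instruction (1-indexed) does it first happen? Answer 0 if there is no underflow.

7

PUSH -5 → -5
NEG     → 5
PUSH 3  → 5 3
ADD     → 8
DUP     → 8 8
EQ      → 1
SUB  — needs 2 operands, stack has 1 → underflow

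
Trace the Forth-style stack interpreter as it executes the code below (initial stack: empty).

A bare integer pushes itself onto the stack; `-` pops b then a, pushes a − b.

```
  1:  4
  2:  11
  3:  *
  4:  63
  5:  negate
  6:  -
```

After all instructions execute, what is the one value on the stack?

4       4
11      4 11
*       44
63      44 63
negate  44 -63
-       107

107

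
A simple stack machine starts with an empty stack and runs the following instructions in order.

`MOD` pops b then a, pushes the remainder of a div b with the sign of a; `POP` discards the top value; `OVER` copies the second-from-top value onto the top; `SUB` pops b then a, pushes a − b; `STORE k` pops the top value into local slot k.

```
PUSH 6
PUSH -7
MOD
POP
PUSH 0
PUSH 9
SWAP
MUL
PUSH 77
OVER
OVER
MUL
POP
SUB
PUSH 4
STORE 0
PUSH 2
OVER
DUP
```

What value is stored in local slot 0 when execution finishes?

4

PUSH 6  -> 6
PUSH -7 -> 6 -7
MOD     -> 6
POP     -> (empty)
PUSH 0  -> 0
PUSH 9  -> 0 9
SWAP    -> 9 0
MUL     -> 0
PUSH 77 -> 0 77
OVER    -> 0 77 0
OVER    -> 0 77 0 77
MUL     -> 0 77 0
POP     -> 0 77
SUB     -> -77
PUSH 4  -> -77 4
STORE 0 -> -77
PUSH 2  -> -77 2
OVER    -> -77 2 -77
DUP     -> -77 2 -77 -77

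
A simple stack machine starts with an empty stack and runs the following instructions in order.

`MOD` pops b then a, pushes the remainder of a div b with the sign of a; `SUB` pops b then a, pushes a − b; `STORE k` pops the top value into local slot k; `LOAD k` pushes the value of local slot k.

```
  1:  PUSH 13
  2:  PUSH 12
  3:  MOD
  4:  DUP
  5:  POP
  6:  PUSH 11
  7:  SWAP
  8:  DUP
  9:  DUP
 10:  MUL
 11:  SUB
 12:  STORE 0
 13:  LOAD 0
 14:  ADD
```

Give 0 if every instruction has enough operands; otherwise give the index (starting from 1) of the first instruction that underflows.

PUSH 13 -> 13
PUSH 12 -> 13 12
MOD     -> 1
DUP     -> 1 1
POP     -> 1
PUSH 11 -> 1 11
SWAP    -> 11 1
DUP     -> 11 1 1
DUP     -> 11 1 1 1
MUL     -> 11 1 1
SUB     -> 11 0
STORE 0 -> 11
LOAD 0  -> 11 0
ADD     -> 11

0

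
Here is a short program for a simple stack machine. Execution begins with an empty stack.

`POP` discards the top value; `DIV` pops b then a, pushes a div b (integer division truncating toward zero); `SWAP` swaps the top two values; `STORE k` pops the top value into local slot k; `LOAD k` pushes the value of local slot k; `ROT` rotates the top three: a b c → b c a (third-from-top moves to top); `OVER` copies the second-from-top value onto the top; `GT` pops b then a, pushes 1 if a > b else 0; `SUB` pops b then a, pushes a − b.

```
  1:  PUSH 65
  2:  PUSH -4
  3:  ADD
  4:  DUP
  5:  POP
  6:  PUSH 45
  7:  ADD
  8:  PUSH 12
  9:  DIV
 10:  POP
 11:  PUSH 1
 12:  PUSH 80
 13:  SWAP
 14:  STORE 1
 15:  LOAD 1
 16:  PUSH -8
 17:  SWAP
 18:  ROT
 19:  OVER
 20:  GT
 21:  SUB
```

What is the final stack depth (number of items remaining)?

PUSH 65  65
PUSH -4  65 -4
ADD      61
DUP      61 61
POP      61
PUSH 45  61 45
ADD      106
PUSH 12  106 12
DIV      8
POP      (empty)
PUSH 1   1
PUSH 80  1 80
SWAP     80 1
STORE 1  80
LOAD 1   80 1
PUSH -8  80 1 -8
SWAP     80 -8 1
ROT      -8 1 80
OVER     -8 1 80 1
GT       -8 1 1
SUB      -8 0

2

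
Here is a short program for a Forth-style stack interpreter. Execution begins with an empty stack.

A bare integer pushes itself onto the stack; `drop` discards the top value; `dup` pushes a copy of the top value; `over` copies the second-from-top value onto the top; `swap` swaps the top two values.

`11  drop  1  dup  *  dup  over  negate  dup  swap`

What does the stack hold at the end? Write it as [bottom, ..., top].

[1, 1, -1, -1]

11     → 11
drop   → (empty)
1      → 1
dup    → 1 1
*      → 1
dup    → 1 1
over   → 1 1 1
negate → 1 1 -1
dup    → 1 1 -1 -1
swap   → 1 1 -1 -1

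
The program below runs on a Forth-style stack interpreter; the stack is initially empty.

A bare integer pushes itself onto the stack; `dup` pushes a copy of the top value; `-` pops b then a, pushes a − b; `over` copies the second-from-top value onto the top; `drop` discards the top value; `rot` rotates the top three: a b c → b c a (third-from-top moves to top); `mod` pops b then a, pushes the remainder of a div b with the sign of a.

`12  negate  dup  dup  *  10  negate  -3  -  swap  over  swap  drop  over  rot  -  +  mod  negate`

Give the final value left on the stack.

5

12      12
negate  -12
dup     -12 -12
dup     -12 -12 -12
*       -12 144
10      -12 144 10
negate  -12 144 -10
-3      -12 144 -10 -3
-       -12 144 -7
swap    -12 -7 144
over    -12 -7 144 -7
swap    -12 -7 -7 144
drop    -12 -7 -7
over    -12 -7 -7 -7
rot     -12 -7 -7 -7
-       -12 -7 0
+       -12 -7
mod     -5
negate  5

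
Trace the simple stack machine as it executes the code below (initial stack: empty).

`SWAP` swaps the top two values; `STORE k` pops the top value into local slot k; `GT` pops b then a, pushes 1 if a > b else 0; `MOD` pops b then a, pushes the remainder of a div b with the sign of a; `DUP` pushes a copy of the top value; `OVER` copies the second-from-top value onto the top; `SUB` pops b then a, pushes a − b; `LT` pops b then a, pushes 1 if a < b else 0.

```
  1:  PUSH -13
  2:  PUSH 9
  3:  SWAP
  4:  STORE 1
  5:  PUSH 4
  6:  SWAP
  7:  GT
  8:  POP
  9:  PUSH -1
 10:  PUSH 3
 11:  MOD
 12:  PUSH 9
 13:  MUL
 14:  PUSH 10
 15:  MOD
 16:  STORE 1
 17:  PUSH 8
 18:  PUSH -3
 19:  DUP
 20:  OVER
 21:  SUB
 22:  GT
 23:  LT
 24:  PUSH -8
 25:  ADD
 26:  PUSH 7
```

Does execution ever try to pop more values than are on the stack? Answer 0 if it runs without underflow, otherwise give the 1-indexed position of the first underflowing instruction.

0

PUSH -13 -> -13
PUSH 9   -> -13 9
SWAP     -> 9 -13
STORE 1  -> 9
PUSH 4   -> 9 4
SWAP     -> 4 9
GT       -> 0
POP      -> (empty)
PUSH -1  -> -1
PUSH 3   -> -1 3
MOD      -> -1
PUSH 9   -> -1 9
MUL      -> -9
PUSH 10  -> -9 10
MOD      -> -9
STORE 1  -> (empty)
PUSH 8   -> 8
PUSH -3  -> 8 -3
DUP      -> 8 -3 -3
OVER     -> 8 -3 -3 -3
SUB      -> 8 -3 0
GT       -> 8 0
LT       -> 0
PUSH -8  -> 0 -8
ADD      -> -8
PUSH 7   -> -8 7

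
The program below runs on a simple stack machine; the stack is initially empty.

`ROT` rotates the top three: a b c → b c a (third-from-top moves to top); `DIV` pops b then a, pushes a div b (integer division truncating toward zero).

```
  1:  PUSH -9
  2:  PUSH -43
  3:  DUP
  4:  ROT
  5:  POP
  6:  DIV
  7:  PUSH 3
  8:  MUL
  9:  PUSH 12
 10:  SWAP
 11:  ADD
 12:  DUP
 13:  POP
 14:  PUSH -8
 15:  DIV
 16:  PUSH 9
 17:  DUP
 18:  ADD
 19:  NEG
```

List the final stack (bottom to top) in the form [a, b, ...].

[-1, -18]

PUSH -9  → -9
PUSH -43 → -9 -43
DUP      → -9 -43 -43
ROT      → -43 -43 -9
POP      → -43 -43
DIV      → 1
PUSH 3   → 1 3
MUL      → 3
PUSH 12  → 3 12
SWAP     → 12 3
ADD      → 15
DUP      → 15 15
POP      → 15
PUSH -8  → 15 -8
DIV      → -1
PUSH 9   → -1 9
DUP      → -1 9 9
ADD      → -1 18
NEG      → -1 -18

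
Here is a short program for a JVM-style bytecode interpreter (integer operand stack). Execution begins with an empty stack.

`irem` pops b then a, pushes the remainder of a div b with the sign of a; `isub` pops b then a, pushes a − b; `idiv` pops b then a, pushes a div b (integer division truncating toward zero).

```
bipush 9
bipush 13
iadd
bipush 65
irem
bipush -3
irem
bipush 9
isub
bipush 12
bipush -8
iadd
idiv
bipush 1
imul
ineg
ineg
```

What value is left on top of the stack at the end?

bipush 9   9
bipush 13  9 13
iadd       22
bipush 65  22 65
irem       22
bipush -3  22 -3
irem       1
bipush 9   1 9
isub       -8
bipush 12  -8 12
bipush -8  -8 12 -8
iadd       -8 4
idiv       -2
bipush 1   -2 1
imul       -2
ineg       2
ineg       -2

-2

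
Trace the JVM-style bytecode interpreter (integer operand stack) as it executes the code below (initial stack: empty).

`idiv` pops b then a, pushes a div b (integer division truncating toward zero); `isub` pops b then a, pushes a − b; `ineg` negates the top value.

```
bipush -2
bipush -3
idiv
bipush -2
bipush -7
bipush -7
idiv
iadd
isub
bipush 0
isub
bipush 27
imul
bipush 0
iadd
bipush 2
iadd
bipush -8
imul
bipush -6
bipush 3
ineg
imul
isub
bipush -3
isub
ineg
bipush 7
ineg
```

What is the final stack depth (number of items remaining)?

bipush -2  -2
bipush -3  -2 -3
idiv       0
bipush -2  0 -2
bipush -7  0 -2 -7
bipush -7  0 -2 -7 -7
idiv       0 -2 1
iadd       0 -1
isub       1
bipush 0   1 0
isub       1
bipush 27  1 27
imul       27
bipush 0   27 0
iadd       27
bipush 2   27 2
iadd       29
bipush -8  29 -8
imul       -232
bipush -6  -232 -6
bipush 3   -232 -6 3
ineg       -232 -6 -3
imul       -232 18
isub       -250
bipush -3  -250 -3
isub       -247
ineg       247
bipush 7   247 7
ineg       247 -7

2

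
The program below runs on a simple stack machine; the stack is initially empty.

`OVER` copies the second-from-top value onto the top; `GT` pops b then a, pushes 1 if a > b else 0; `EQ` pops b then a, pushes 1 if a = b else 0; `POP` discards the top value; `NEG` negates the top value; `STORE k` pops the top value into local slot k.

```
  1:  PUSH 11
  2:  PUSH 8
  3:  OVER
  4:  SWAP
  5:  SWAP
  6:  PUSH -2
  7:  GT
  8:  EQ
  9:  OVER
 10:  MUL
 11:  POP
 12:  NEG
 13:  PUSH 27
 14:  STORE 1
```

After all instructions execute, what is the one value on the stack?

PUSH 11 -> [11]
PUSH 8  -> [11, 8]
OVER    -> [11, 8, 11]
SWAP    -> [11, 11, 8]
SWAP    -> [11, 8, 11]
PUSH -2 -> [11, 8, 11, -2]
GT      -> [11, 8, 1]
EQ      -> [11, 0]
OVER    -> [11, 0, 11]
MUL     -> [11, 0]
POP     -> [11]
NEG     -> [-11]
PUSH 27 -> [-11, 27]
STORE 1 -> [-11]

-11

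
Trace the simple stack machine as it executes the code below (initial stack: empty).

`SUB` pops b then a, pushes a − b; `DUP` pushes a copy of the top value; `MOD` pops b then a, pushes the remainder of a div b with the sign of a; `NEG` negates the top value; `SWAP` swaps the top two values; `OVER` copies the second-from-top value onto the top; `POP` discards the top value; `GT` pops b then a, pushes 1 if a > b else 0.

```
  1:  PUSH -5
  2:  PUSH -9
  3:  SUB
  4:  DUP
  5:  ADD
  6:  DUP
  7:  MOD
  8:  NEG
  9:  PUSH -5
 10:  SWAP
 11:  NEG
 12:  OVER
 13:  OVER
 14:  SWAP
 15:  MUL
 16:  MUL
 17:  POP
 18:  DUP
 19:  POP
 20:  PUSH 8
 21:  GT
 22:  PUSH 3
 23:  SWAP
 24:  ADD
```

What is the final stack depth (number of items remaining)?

1

PUSH -5  -5
PUSH -9  -5 -9
SUB      4
DUP      4 4
ADD      8
DUP      8 8
MOD      0
NEG      0
PUSH -5  0 -5
SWAP     -5 0
NEG      -5 0
OVER     -5 0 -5
OVER     -5 0 -5 0
SWAP     -5 0 0 -5
MUL      -5 0 0
MUL      -5 0
POP      -5
DUP      -5 -5
POP      -5
PUSH 8   -5 8
GT       0
PUSH 3   0 3
SWAP     3 0
ADD      3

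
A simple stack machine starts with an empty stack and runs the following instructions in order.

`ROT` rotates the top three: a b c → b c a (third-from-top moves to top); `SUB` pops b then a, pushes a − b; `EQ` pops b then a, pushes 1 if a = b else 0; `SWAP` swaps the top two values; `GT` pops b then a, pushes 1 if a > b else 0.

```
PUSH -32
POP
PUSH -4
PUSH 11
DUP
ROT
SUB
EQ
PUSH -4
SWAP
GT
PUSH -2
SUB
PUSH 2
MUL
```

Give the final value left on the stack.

PUSH -32 → -32
POP      → (empty)
PUSH -4  → -4
PUSH 11  → -4 11
DUP      → -4 11 11
ROT      → 11 11 -4
SUB      → 11 15
EQ       → 0
PUSH -4  → 0 -4
SWAP     → -4 0
GT       → 0
PUSH -2  → 0 -2
SUB      → 2
PUSH 2   → 2 2
MUL      → 4

4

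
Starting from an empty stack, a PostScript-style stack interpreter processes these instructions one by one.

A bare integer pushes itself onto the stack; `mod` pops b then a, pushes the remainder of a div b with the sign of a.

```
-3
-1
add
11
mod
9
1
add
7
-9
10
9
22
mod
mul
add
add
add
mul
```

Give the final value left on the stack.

-3   [-3]
-1   [-3, -1]
add  [-4]
11   [-4, 11]
mod  [-4]
9    [-4, 9]
1    [-4, 9, 1]
add  [-4, 10]
7    [-4, 10, 7]
-9   [-4, 10, 7, -9]
10   [-4, 10, 7, -9, 10]
9    [-4, 10, 7, -9, 10, 9]
22   [-4, 10, 7, -9, 10, 9, 22]
mod  [-4, 10, 7, -9, 10, 9]
mul  [-4, 10, 7, -9, 90]
add  [-4, 10, 7, 81]
add  [-4, 10, 88]
add  [-4, 98]
mul  [-392]

-392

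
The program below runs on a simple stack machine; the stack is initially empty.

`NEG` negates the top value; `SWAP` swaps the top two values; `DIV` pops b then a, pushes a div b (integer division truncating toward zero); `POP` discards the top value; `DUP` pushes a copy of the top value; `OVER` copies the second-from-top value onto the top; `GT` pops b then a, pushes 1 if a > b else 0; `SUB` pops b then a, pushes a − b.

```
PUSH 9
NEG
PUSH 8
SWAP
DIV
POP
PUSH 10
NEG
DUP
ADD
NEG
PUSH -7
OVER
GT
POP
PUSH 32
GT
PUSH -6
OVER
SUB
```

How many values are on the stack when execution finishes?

2

PUSH 9   [9]
NEG      [-9]
PUSH 8   [-9, 8]
SWAP     [8, -9]
DIV      [0]
POP      []
PUSH 10  [10]
NEG      [-10]
DUP      [-10, -10]
ADD      [-20]
NEG      [20]
PUSH -7  [20, -7]
OVER     [20, -7, 20]
GT       [20, 0]
POP      [20]
PUSH 32  [20, 32]
GT       [0]
PUSH -6  [0, -6]
OVER     [0, -6, 0]
SUB      [0, -6]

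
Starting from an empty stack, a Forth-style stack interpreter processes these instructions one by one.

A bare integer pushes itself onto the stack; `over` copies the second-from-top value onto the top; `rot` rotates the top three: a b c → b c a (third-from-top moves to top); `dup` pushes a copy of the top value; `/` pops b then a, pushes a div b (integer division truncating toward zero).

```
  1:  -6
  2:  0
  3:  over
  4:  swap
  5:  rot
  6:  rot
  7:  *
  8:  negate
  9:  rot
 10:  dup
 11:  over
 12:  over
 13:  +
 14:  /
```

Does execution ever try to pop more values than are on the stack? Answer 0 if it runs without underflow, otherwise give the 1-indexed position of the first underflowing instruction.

9

-6     : -6
0      : -6 0
over   : -6 0 -6
swap   : -6 -6 0
rot    : -6 0 -6
rot    : 0 -6 -6
*      : 0 36
negate : 0 -36
rot  — needs 3 operands, stack has 2 → underflow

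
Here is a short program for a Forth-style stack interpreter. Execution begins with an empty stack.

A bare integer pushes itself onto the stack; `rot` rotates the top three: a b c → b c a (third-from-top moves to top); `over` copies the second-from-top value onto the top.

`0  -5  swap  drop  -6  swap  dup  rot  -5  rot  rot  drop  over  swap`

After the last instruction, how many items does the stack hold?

4

0    → [0]
-5   → [0, -5]
swap → [-5, 0]
drop → [-5]
-6   → [-5, -6]
swap → [-6, -5]
dup  → [-6, -5, -5]
rot  → [-5, -5, -6]
-5   → [-5, -5, -6, -5]
rot  → [-5, -6, -5, -5]
rot  → [-5, -5, -5, -6]
drop → [-5, -5, -5]
over → [-5, -5, -5, -5]
swap → [-5, -5, -5, -5]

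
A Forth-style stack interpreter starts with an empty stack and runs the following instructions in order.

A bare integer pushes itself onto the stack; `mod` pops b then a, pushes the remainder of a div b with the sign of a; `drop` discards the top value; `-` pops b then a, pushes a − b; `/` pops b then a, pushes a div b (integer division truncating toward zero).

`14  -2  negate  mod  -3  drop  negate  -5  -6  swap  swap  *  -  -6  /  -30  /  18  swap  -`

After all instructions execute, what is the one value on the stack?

14     -> 14
-2     -> 14 -2
negate -> 14 2
mod    -> 0
-3     -> 0 -3
drop   -> 0
negate -> 0
-5     -> 0 -5
-6     -> 0 -5 -6
swap   -> 0 -6 -5
swap   -> 0 -5 -6
*      -> 0 30
-      -> -30
-6     -> -30 -6
/      -> 5
-30    -> 5 -30
/      -> 0
18     -> 0 18
swap   -> 18 0
-      -> 18

18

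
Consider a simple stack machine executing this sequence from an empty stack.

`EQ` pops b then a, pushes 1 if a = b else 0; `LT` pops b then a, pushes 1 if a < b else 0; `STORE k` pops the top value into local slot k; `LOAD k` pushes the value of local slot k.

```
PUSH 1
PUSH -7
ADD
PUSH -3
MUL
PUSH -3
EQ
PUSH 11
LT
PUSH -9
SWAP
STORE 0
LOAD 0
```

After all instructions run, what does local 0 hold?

PUSH 1  -> [1]
PUSH -7 -> [1, -7]
ADD     -> [-6]
PUSH -3 -> [-6, -3]
MUL     -> [18]
PUSH -3 -> [18, -3]
EQ      -> [0]
PUSH 11 -> [0, 11]
LT      -> [1]
PUSH -9 -> [1, -9]
SWAP    -> [-9, 1]
STORE 0 -> [-9]
LOAD 0  -> [-9, 1]

1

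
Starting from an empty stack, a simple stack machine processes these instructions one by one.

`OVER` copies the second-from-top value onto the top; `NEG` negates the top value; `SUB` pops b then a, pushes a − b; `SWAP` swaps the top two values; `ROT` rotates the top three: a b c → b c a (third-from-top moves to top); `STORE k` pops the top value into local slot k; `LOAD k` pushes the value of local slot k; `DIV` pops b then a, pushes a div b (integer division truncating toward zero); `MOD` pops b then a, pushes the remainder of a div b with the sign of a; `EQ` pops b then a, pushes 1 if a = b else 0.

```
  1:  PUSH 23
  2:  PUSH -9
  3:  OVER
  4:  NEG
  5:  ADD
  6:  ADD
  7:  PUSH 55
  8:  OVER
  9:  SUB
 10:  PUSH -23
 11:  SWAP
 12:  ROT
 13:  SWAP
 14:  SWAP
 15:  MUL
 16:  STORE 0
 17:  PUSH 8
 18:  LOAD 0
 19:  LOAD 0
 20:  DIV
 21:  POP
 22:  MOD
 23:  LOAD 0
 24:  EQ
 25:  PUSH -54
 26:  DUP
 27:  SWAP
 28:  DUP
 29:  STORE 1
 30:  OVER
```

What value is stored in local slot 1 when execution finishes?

PUSH 23   23
PUSH -9   23 -9
OVER      23 -9 23
NEG       23 -9 -23
ADD       23 -32
ADD       -9
PUSH 55   -9 55
OVER      -9 55 -9
SUB       -9 64
PUSH -23  -9 64 -23
SWAP      -9 -23 64
ROT       -23 64 -9
SWAP      -23 -9 64
SWAP      -23 64 -9
MUL       -23 -576
STORE 0   -23
PUSH 8    -23 8
LOAD 0    -23 8 -576
LOAD 0    -23 8 -576 -576
DIV       -23 8 1
POP       -23 8
MOD       -7
LOAD 0    -7 -576
EQ        0
PUSH -54  0 -54
DUP       0 -54 -54
SWAP      0 -54 -54
DUP       0 -54 -54 -54
STORE 1   0 -54 -54
OVER      0 -54 -54 -54

-54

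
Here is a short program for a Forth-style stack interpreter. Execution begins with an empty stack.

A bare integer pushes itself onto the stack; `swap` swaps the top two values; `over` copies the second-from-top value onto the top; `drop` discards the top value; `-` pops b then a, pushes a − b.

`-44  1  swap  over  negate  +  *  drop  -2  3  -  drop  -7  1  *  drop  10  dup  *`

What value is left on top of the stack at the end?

100

-44    → [-44]
1      → [-44, 1]
swap   → [1, -44]
over   → [1, -44, 1]
negate → [1, -44, -1]
+      → [1, -45]
*      → [-45]
drop   → []
-2     → [-2]
3      → [-2, 3]
-      → [-5]
drop   → []
-7     → [-7]
1      → [-7, 1]
*      → [-7]
drop   → []
10     → [10]
dup    → [10, 10]
*      → [100]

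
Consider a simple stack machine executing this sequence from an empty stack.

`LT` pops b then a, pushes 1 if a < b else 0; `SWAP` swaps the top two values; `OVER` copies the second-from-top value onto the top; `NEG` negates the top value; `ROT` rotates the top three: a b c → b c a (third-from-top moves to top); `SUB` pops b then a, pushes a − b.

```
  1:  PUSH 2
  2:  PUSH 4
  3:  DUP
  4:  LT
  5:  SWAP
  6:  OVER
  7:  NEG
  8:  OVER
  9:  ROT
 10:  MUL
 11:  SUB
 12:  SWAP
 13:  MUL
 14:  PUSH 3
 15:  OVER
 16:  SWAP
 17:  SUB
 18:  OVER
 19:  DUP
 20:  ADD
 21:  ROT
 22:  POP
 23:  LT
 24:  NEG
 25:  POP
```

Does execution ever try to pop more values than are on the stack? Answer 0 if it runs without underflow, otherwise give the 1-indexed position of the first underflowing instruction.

0

PUSH 2 : 2
PUSH 4 : 2 4
DUP    : 2 4 4
LT     : 2 0
SWAP   : 0 2
OVER   : 0 2 0
NEG    : 0 2 0
OVER   : 0 2 0 2
ROT    : 0 0 2 2
MUL    : 0 0 4
SUB    : 0 -4
SWAP   : -4 0
MUL    : 0
PUSH 3 : 0 3
OVER   : 0 3 0
SWAP   : 0 0 3
SUB    : 0 -3
OVER   : 0 -3 0
DUP    : 0 -3 0 0
ADD    : 0 -3 0
ROT    : -3 0 0
POP    : -3 0
LT     : 1
NEG    : -1
POP    : (empty)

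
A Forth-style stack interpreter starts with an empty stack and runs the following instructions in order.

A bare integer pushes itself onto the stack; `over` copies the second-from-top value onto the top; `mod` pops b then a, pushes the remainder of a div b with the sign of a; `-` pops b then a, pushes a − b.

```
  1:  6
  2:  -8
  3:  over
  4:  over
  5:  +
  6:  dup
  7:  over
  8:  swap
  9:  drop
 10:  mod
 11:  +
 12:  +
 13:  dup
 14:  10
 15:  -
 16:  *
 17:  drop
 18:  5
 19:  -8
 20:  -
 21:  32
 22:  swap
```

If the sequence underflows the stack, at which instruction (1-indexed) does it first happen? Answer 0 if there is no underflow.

6    -> 6
-8   -> 6 -8
over -> 6 -8 6
over -> 6 -8 6 -8
+    -> 6 -8 -2
dup  -> 6 -8 -2 -2
over -> 6 -8 -2 -2 -2
swap -> 6 -8 -2 -2 -2
drop -> 6 -8 -2 -2
mod  -> 6 -8 0
+    -> 6 -8
+    -> -2
dup  -> -2 -2
10   -> -2 -2 10
-    -> -2 -12
*    -> 24
drop -> (empty)
5    -> 5
-8   -> 5 -8
-    -> 13
32   -> 13 32
swap -> 32 13

0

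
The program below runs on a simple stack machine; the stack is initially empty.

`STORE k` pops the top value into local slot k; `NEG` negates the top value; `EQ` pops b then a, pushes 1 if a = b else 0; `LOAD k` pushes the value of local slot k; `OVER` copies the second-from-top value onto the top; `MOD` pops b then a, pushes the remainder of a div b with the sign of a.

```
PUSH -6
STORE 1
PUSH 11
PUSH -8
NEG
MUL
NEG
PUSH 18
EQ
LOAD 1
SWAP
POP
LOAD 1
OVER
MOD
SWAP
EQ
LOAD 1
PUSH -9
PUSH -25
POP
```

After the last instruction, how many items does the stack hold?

PUSH -6  -> [-6]
STORE 1  -> []
PUSH 11  -> [11]
PUSH -8  -> [11, -8]
NEG      -> [11, 8]
MUL      -> [88]
NEG      -> [-88]
PUSH 18  -> [-88, 18]
EQ       -> [0]
LOAD 1   -> [0, -6]
SWAP     -> [-6, 0]
POP      -> [-6]
LOAD 1   -> [-6, -6]
OVER     -> [-6, -6, -6]
MOD      -> [-6, 0]
SWAP     -> [0, -6]
EQ       -> [0]
LOAD 1   -> [0, -6]
PUSH -9  -> [0, -6, -9]
PUSH -25 -> [0, -6, -9, -25]
POP      -> [0, -6, -9]

3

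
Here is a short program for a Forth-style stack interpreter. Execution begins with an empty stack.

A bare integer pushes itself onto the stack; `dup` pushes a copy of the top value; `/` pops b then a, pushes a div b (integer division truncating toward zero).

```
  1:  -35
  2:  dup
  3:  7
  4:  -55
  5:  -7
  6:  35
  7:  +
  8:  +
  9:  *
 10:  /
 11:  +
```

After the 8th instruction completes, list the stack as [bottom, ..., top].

[-35, -35, 7, -27]

-35 : -35
dup : -35 -35
7   : -35 -35 7
-55 : -35 -35 7 -55
-7  : -35 -35 7 -55 -7
35  : -35 -35 7 -55 -7 35
+   : -35 -35 7 -55 28
+   : -35 -35 7 -27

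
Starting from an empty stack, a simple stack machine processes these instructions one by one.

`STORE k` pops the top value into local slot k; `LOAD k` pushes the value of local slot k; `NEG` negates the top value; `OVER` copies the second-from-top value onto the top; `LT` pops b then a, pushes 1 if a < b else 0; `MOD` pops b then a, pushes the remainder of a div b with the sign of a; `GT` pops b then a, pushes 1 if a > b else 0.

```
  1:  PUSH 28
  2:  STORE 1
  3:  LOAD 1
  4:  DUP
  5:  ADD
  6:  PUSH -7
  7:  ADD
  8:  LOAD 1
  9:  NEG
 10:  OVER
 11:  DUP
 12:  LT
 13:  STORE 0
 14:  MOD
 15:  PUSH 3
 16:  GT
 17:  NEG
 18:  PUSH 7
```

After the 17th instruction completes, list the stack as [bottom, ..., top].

[-1]

PUSH 28 -> 28
STORE 1 -> (empty)
LOAD 1  -> 28
DUP     -> 28 28
ADD     -> 56
PUSH -7 -> 56 -7
ADD     -> 49
LOAD 1  -> 49 28
NEG     -> 49 -28
OVER    -> 49 -28 49
DUP     -> 49 -28 49 49
LT      -> 49 -28 0
STORE 0 -> 49 -28
MOD     -> 21
PUSH 3  -> 21 3
GT      -> 1
NEG     -> -1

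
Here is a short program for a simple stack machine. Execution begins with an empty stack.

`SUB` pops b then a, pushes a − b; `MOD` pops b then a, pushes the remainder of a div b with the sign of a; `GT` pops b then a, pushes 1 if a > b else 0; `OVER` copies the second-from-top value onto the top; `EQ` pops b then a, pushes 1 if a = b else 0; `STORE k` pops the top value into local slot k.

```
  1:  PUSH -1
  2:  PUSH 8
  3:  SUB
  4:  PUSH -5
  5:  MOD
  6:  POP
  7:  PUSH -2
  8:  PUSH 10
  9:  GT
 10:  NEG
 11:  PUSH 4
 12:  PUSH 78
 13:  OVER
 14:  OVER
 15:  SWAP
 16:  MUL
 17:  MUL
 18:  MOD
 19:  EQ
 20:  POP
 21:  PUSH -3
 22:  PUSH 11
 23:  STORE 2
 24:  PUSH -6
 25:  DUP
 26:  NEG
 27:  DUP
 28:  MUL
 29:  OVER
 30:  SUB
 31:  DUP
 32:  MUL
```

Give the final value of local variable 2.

11

PUSH -1  [-1]
PUSH 8   [-1, 8]
SUB      [-9]
PUSH -5  [-9, -5]
MOD      [-4]
POP      []
PUSH -2  [-2]
PUSH 10  [-2, 10]
GT       [0]
NEG      [0]
PUSH 4   [0, 4]
PUSH 78  [0, 4, 78]
OVER     [0, 4, 78, 4]
OVER     [0, 4, 78, 4, 78]
SWAP     [0, 4, 78, 78, 4]
MUL      [0, 4, 78, 312]
MUL      [0, 4, 24336]
MOD      [0, 4]
EQ       [0]
POP      []
PUSH -3  [-3]
PUSH 11  [-3, 11]
STORE 2  [-3]
PUSH -6  [-3, -6]
DUP      [-3, -6, -6]
NEG      [-3, -6, 6]
DUP      [-3, -6, 6, 6]
MUL      [-3, -6, 36]
OVER     [-3, -6, 36, -6]
SUB      [-3, -6, 42]
DUP      [-3, -6, 42, 42]
MUL      [-3, -6, 1764]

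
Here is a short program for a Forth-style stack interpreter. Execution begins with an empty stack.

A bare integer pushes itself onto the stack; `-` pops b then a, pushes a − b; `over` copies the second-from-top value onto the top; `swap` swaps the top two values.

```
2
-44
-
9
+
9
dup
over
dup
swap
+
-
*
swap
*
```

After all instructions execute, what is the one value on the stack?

2    → [2]
-44  → [2, -44]
-    → [46]
9    → [46, 9]
+    → [55]
9    → [55, 9]
dup  → [55, 9, 9]
over → [55, 9, 9, 9]
dup  → [55, 9, 9, 9, 9]
swap → [55, 9, 9, 9, 9]
+    → [55, 9, 9, 18]
-    → [55, 9, -9]
*    → [55, -81]
swap → [-81, 55]
*    → [-4455]

-4455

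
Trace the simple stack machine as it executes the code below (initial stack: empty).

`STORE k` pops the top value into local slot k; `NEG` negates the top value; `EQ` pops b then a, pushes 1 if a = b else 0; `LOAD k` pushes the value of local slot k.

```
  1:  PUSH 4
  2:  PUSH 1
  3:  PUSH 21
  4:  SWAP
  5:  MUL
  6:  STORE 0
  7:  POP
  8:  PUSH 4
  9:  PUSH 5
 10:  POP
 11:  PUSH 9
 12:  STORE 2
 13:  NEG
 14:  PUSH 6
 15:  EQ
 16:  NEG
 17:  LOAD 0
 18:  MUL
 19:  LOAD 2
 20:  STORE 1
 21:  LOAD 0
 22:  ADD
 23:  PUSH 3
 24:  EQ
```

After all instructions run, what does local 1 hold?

9

PUSH 4  → [4]
PUSH 1  → [4, 1]
PUSH 21 → [4, 1, 21]
SWAP    → [4, 21, 1]
MUL     → [4, 21]
STORE 0 → [4]
POP     → []
PUSH 4  → [4]
PUSH 5  → [4, 5]
POP     → [4]
PUSH 9  → [4, 9]
STORE 2 → [4]
NEG     → [-4]
PUSH 6  → [-4, 6]
EQ      → [0]
NEG     → [0]
LOAD 0  → [0, 21]
MUL     → [0]
LOAD 2  → [0, 9]
STORE 1 → [0]
LOAD 0  → [0, 21]
ADD     → [21]
PUSH 3  → [21, 3]
EQ      → [0]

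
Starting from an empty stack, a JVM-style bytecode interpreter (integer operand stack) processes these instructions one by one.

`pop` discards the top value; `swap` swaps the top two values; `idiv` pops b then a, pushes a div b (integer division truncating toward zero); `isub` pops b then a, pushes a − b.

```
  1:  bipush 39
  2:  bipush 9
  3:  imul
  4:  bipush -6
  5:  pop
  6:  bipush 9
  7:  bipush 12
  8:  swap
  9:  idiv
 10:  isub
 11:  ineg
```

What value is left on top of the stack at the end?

bipush 39 → 39
bipush 9  → 39 9
imul      → 351
bipush -6 → 351 -6
pop       → 351
bipush 9  → 351 9
bipush 12 → 351 9 12
swap      → 351 12 9
idiv      → 351 1
isub      → 350
ineg      → -350

-350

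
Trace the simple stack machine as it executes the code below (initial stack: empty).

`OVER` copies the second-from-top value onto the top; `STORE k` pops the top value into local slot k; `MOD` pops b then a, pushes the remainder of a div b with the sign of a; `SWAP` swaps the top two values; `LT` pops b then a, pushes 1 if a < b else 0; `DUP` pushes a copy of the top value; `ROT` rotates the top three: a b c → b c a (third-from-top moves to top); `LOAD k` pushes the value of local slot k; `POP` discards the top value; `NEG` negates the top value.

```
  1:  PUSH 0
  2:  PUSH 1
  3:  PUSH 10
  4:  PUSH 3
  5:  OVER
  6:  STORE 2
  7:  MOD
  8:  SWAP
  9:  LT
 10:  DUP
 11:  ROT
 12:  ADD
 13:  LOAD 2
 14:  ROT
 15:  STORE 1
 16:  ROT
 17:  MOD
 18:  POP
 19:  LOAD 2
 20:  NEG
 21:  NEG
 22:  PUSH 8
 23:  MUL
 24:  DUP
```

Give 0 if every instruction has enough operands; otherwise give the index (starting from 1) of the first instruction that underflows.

PUSH 0  : [0]
PUSH 1  : [0, 1]
PUSH 10 : [0, 1, 10]
PUSH 3  : [0, 1, 10, 3]
OVER    : [0, 1, 10, 3, 10]
STORE 2 : [0, 1, 10, 3]
MOD     : [0, 1, 1]
SWAP    : [0, 1, 1]
LT      : [0, 0]
DUP     : [0, 0, 0]
ROT     : [0, 0, 0]
ADD     : [0, 0]
LOAD 2  : [0, 0, 10]
ROT     : [0, 10, 0]
STORE 1 : [0, 10]
ROT  — needs 3 operands, stack has 2 → underflow

16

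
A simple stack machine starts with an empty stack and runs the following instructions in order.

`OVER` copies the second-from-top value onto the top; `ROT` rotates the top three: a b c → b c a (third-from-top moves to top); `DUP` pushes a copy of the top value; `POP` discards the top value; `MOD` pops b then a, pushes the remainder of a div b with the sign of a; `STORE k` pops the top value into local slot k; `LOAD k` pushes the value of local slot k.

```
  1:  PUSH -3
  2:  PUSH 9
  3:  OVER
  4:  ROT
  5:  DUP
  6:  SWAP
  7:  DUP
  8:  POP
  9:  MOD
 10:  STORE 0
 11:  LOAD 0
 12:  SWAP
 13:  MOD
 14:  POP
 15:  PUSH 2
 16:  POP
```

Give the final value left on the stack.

PUSH -3  -3
PUSH 9   -3 9
OVER     -3 9 -3
ROT      9 -3 -3
DUP      9 -3 -3 -3
SWAP     9 -3 -3 -3
DUP      9 -3 -3 -3 -3
POP      9 -3 -3 -3
MOD      9 -3 0
STORE 0  9 -3
LOAD 0   9 -3 0
SWAP     9 0 -3
MOD      9 0
POP      9
PUSH 2   9 2
POP      9

9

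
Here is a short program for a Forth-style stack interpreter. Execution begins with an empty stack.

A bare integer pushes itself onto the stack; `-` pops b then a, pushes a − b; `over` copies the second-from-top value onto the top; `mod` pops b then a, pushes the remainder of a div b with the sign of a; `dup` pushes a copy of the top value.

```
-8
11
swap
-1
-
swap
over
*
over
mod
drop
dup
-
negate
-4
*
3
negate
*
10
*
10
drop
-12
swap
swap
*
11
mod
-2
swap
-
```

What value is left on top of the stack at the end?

-8     : [-8]
11     : [-8, 11]
swap   : [11, -8]
-1     : [11, -8, -1]
-      : [11, -7]
swap   : [-7, 11]
over   : [-7, 11, -7]
*      : [-7, -77]
over   : [-7, -77, -7]
mod    : [-7, 0]
drop   : [-7]
dup    : [-7, -7]
-      : [0]
negate : [0]
-4     : [0, -4]
*      : [0]
3      : [0, 3]
negate : [0, -3]
*      : [0]
10     : [0, 10]
*      : [0]
10     : [0, 10]
drop   : [0]
-12    : [0, -12]
swap   : [-12, 0]
swap   : [0, -12]
*      : [0]
11     : [0, 11]
mod    : [0]
-2     : [0, -2]
swap   : [-2, 0]
-      : [-2]

-2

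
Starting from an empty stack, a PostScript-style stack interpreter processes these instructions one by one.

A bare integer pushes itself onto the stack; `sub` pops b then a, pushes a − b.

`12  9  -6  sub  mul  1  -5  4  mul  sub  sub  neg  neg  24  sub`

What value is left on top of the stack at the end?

135

12   [12]
9    [12, 9]
-6   [12, 9, -6]
sub  [12, 15]
mul  [180]
1    [180, 1]
-5   [180, 1, -5]
4    [180, 1, -5, 4]
mul  [180, 1, -20]
sub  [180, 21]
sub  [159]
neg  [-159]
neg  [159]
24   [159, 24]
sub  [135]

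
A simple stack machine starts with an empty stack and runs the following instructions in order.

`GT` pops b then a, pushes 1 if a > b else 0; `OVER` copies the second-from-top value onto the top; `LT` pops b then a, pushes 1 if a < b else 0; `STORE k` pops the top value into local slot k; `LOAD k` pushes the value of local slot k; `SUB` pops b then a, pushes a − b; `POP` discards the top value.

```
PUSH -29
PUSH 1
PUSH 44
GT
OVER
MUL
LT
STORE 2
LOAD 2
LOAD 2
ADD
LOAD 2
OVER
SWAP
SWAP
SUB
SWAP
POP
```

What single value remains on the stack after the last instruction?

-1

PUSH -29  [-29]
PUSH 1    [-29, 1]
PUSH 44   [-29, 1, 44]
GT        [-29, 0]
OVER      [-29, 0, -29]
MUL       [-29, 0]
LT        [1]
STORE 2   []
LOAD 2    [1]
LOAD 2    [1, 1]
ADD       [2]
LOAD 2    [2, 1]
OVER      [2, 1, 2]
SWAP      [2, 2, 1]
SWAP      [2, 1, 2]
SUB       [2, -1]
SWAP      [-1, 2]
POP       [-1]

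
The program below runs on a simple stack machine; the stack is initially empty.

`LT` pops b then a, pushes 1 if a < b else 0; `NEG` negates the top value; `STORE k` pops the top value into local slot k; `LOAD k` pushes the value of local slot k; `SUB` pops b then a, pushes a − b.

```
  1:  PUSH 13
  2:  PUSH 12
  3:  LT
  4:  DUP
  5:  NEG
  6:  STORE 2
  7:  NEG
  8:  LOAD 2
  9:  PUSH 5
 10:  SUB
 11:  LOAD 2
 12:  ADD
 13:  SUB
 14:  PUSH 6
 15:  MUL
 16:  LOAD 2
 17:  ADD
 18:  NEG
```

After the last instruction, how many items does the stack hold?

PUSH 13 -> 13
PUSH 12 -> 13 12
LT      -> 0
DUP     -> 0 0
NEG     -> 0 0
STORE 2 -> 0
NEG     -> 0
LOAD 2  -> 0 0
PUSH 5  -> 0 0 5
SUB     -> 0 -5
LOAD 2  -> 0 -5 0
ADD     -> 0 -5
SUB     -> 5
PUSH 6  -> 5 6
MUL     -> 30
LOAD 2  -> 30 0
ADD     -> 30
NEG     -> -30

1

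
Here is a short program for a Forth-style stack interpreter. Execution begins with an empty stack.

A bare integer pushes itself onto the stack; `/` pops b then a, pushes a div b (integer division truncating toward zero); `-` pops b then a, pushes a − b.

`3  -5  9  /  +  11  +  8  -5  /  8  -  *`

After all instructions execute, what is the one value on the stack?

3   [3]
-5  [3, -5]
9   [3, -5, 9]
/   [3, 0]
+   [3]
11  [3, 11]
+   [14]
8   [14, 8]
-5  [14, 8, -5]
/   [14, -1]
8   [14, -1, 8]
-   [14, -9]
*   [-126]

-126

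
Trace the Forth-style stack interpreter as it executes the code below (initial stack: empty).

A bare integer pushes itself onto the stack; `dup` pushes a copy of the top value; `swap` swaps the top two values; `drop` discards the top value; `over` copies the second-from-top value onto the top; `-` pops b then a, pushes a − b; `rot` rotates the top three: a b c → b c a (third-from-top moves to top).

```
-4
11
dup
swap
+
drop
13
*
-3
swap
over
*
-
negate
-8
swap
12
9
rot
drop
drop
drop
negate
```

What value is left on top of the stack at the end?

8

-4     → [-4]
11     → [-4, 11]
dup    → [-4, 11, 11]
swap   → [-4, 11, 11]
+      → [-4, 22]
drop   → [-4]
13     → [-4, 13]
*      → [-52]
-3     → [-52, -3]
swap   → [-3, -52]
over   → [-3, -52, -3]
*      → [-3, 156]
-      → [-159]
negate → [159]
-8     → [159, -8]
swap   → [-8, 159]
12     → [-8, 159, 12]
9      → [-8, 159, 12, 9]
rot    → [-8, 12, 9, 159]
drop   → [-8, 12, 9]
drop   → [-8, 12]
drop   → [-8]
negate → [8]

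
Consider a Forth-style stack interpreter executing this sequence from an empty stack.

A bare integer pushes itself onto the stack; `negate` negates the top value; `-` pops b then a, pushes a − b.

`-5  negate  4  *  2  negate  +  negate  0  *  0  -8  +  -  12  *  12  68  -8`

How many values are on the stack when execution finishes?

-5      [-5]
negate  [5]
4       [5, 4]
*       [20]
2       [20, 2]
negate  [20, -2]
+       [18]
negate  [-18]
0       [-18, 0]
*       [0]
0       [0, 0]
-8      [0, 0, -8]
+       [0, -8]
-       [8]
12      [8, 12]
*       [96]
12      [96, 12]
68      [96, 12, 68]
-8      [96, 12, 68, -8]

4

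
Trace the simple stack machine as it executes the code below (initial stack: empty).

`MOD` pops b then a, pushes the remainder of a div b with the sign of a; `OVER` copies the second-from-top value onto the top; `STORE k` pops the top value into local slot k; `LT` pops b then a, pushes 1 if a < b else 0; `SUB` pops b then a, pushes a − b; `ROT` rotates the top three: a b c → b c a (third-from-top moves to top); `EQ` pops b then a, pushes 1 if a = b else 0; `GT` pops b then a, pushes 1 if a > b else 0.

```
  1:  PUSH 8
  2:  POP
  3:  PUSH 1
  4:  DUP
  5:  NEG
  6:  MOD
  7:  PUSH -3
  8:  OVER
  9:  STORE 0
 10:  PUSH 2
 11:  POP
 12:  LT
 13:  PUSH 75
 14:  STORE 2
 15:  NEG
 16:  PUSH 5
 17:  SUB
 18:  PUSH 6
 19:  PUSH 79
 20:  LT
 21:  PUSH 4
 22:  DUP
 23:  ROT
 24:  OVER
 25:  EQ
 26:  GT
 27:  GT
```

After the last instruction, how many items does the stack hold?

PUSH 8   8
POP      (empty)
PUSH 1   1
DUP      1 1
NEG      1 -1
MOD      0
PUSH -3  0 -3
OVER     0 -3 0
STORE 0  0 -3
PUSH 2   0 -3 2
POP      0 -3
LT       0
PUSH 75  0 75
STORE 2  0
NEG      0
PUSH 5   0 5
SUB      -5
PUSH 6   -5 6
PUSH 79  -5 6 79
LT       -5 1
PUSH 4   -5 1 4
DUP      -5 1 4 4
ROT      -5 4 4 1
OVER     -5 4 4 1 4
EQ       -5 4 4 0
GT       -5 4 1
GT       -5 1

2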